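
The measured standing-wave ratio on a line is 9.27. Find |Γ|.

|Γ| ≈ 0.805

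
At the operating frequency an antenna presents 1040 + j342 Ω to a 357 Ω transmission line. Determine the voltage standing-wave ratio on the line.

VSWR ≈ 3.27

Γ = (Z_L − Z_0)/(Z_L + Z_0) = (683 + j342)/(1397 + j342)
|Γ| = 764/1440 = 0.531
VSWR = (1 + |Γ|)/(1 − |Γ|) = 1.53/0.469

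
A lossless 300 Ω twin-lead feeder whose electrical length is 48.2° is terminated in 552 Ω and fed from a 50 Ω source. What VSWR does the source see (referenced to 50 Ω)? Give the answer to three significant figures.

tan(βl) = 1.12
Z_in = Z_0·(Z_L + jZ_0·tanβl)/(Z_0 + jZ_L·tanβl) = 237 − j153 Ω
Γ_s = (Z_in − Z_s)/(Z_in + Z_s) = (187 − j153)/(287 − j153), |Γ_s| = 0.743
VSWR = (1 + |Γ_s|)/(1 − |Γ_s|)

VSWR ≈ 6.78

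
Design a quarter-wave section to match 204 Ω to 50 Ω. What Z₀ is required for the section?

Z_qwt ≈ 101 Ω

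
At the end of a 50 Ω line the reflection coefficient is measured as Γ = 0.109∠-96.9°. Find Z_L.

Z_L = Z_0·(1 + Γ)/(1 − Γ) = 50·(0.987 − j0.108)/(1.01 + j0.108)

Z_L ≈ 47.6 − j10.4 Ω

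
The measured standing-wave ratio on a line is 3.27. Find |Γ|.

|Γ| ≈ 0.532

|Γ| = (S − 1)/(S + 1) = (3.27 − 1)/(3.27 + 1) = 2.27/4.27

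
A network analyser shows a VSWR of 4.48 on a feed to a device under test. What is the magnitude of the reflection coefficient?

|Γ| ≈ 0.635

|Γ| = (S − 1)/(S + 1) = (4.48 − 1)/(4.48 + 1) = 3.48/5.48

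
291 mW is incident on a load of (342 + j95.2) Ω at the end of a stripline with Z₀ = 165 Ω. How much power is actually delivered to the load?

P_delivered ≈ 247 mW

|Γ| = |(177 + j95.2)/(507 + j95.2)| = 0.39
|Γ|² = 0.152
P_refl = |Γ|²·P_inc = 44.2 mW, P_del = (1 − |Γ|²)·P_inc = 247 mW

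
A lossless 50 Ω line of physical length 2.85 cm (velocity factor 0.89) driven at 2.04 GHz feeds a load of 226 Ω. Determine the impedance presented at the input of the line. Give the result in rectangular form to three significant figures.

Z_in ≈ 11.5 − j9.75 Ω

λ = v/f = 0.89·c / 2.04 GHz = 0.131 m
βl = 2π·l/λ = 2π × 0.218 = 78.4°
tan(βl) = tan(78.4°) = 4.87
Z_in = Z_0·(Z_L + jZ_0·tanβl)/(Z_0 + jZ_L·tanβl)
     = 50·(226 + j243)/(50 + j1100)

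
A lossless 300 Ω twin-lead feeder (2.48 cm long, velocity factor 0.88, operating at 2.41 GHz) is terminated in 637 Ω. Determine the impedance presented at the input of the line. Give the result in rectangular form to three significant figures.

λ = v/f = 0.88·c / 2.41 GHz = 0.11 m
βl = 2π·l/λ = 2π × 0.226 = 81.5°
tan(βl) = tan(81.5°) = 6.69
Z_in = Z_0·(Z_L + jZ_0·tanβl)/(Z_0 + jZ_L·tanβl)
     = 300·(637 + j2010)/(300 + j4260)

Z_in ≈ 144 − j34.7 Ω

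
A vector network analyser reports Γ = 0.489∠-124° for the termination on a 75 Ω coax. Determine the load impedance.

Z_L ≈ 32 − j34 Ω

Z_L = Z_0·(1 + Γ)/(1 − Γ) = 75·(0.727 − j0.405)/(1.27 + j0.405)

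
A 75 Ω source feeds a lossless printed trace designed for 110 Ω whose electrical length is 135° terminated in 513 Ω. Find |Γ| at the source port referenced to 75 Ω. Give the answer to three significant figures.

tan(βl) = -1
Z_in = Z_0·(Z_L + jZ_0·tanβl)/(Z_0 + jZ_L·tanβl) = 45.1 + j100 Ω
Γ_s = (Z_in − Z_s)/(Z_in + Z_s) = (-29.9 + j100)/(120 + j100), |Γ_s| = 0.669

|Γ| ≈ 0.669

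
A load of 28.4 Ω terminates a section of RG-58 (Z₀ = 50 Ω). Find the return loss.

Γ = (28.4 − 50)/(28.4 + 50) = -0.276
RL = −20·log₁₀|Γ| = −20·log₁₀(0.276)

RL ≈ 11.2 dB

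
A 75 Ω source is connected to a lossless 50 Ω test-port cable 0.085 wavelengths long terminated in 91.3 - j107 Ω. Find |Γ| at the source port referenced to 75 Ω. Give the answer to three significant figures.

|Γ| ≈ 0.677

βl = 2π × 0.085 = 30.6°
tan(βl) = 0.591
Z_in = Z_0·(Z_L + jZ_0·tanβl)/(Z_0 + jZ_L·tanβl) = 19.6 − j43.5 Ω
Γ_s = (Z_in − Z_s)/(Z_in + Z_s) = (-55.4 − j43.5)/(94.6 − j43.5), |Γ_s| = 0.677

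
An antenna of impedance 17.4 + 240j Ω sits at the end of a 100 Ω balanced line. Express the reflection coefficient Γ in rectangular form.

Γ = (Z_L − Z_0)/(Z_L + Z_0) = (-82.6 + j240)/(117.4 + j240)

Γ ≈ 0.671 + j0.672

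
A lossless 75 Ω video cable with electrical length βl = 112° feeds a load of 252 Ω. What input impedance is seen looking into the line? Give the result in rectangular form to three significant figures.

Z_in ≈ 25.6 + j27.2 Ω

tan(βl) = tan(112°) = -2.48
Z_in = Z_0·(Z_L + jZ_0·tanβl)/(Z_0 + jZ_L·tanβl)
     = 75·(252 − j186)/(75 − j624)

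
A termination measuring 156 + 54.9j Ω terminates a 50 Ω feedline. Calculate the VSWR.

Γ = (Z_L − Z_0)/(Z_L + Z_0) = (106 + j54.9)/(206 + j54.9)
|Γ| = 119/213 = 0.56
VSWR = (1 + |Γ|)/(1 − |Γ|) = 1.56/0.44

VSWR ≈ 3.54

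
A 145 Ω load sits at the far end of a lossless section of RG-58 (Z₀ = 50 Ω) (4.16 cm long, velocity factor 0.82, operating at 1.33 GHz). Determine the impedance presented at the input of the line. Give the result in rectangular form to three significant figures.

λ = v/f = 0.82·c / 1.33 GHz = 0.185 m
βl = 2π·l/λ = 2π × 0.225 = 81°
tan(βl) = tan(81°) = 6.29
Z_in = Z_0·(Z_L + jZ_0·tanβl)/(Z_0 + jZ_L·tanβl)
     = 50·(145 + j315)/(50 + j912)

Z_in ≈ 17.6 − j6.98 Ω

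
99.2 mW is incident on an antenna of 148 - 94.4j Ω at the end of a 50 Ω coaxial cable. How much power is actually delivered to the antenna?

|Γ| = |(98 − j94.4)/(198 − j94.4)| = 0.62
|Γ|² = 0.385
P_refl = |Γ|²·P_inc = 38.2 mW, P_del = (1 − |Γ|²)·P_inc = 61 mW

P_delivered ≈ 61 mW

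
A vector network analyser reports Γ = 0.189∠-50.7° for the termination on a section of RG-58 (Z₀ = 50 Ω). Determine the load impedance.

Z_L = Z_0·(1 + Γ)/(1 − Γ) = 50·(1.12 − j0.146)/(0.88 + j0.146)

Z_L ≈ 60.5 − j18.4 Ω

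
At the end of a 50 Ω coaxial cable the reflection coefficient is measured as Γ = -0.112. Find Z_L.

Z_L ≈ 39.9 Ω

Z_L = Z_0·(1 + Γ)/(1 − Γ) = 50·(0.888)/(1.11)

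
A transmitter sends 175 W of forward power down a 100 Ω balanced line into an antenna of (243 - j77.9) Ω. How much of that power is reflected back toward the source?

|Γ| = |(143 − j77.9)/(343 − j77.9)| = 0.463
|Γ|² = 0.214
P_refl = |Γ|²·P_inc = 37.5 W, P_del = (1 − |Γ|²)·P_inc = 137 W

P_reflected ≈ 37.5 W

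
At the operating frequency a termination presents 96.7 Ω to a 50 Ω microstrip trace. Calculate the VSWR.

VSWR ≈ 1.93

Γ = (96.7 − 50)/(96.7 + 50) = 0.318
VSWR = (1 + 0.318)/(1 − 0.318)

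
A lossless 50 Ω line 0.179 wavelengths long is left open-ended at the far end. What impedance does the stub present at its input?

Z_in ≈ −j23.9 Ω

βl = 2π × 0.179 = 64.4°
tan(βl) = 2.09
For an open-ended stub, Z_in = −jZ_0·cot(βl) = −jZ_0/tan(βl)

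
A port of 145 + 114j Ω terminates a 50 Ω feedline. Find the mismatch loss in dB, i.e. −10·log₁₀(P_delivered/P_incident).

mismatch loss ≈ 2.45 dB

Γ = (95 + j114)/(195 + j114), |Γ| = 0.657
|Γ|² = 0.432, so P_del/P_inc = 1 − |Γ|² = 0.568
ML = −10·log₁₀(1 − |Γ|²)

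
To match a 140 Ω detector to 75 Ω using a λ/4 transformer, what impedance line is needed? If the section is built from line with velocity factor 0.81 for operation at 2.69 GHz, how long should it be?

Z_qwt = √(Z_0·R_L) = √(75 × 140) = √10500
λ = 0.81·c/f = 0.0903 m, so l = λ/4 = 0.0226 m

Z_qwt ≈ 102 Ω; length ≈ 2.26 cm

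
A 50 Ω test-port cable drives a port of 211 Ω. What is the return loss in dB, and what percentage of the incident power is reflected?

RL ≈ 4.2 dB; 38.1% of incident power reflected

Γ = (211 − 50)/(211 + 50) = 0.617
RL = −20·log₁₀(0.617) = 4.2 dB
P_refl/P_inc = |Γ|² = 0.381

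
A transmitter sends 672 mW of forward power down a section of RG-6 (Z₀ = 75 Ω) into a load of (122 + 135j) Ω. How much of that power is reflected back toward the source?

|Γ| = |(47 + j135)/(197 + j135)| = 0.599
|Γ|² = 0.358
P_refl = |Γ|²·P_inc = 241 mW, P_del = (1 − |Γ|²)·P_inc = 431 mW

P_reflected ≈ 241 mW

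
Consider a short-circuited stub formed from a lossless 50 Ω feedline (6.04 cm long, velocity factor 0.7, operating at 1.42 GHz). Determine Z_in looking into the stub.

λ = v/f = 0.7·c / 1.42 GHz = 0.148 m
βl = 2π·l/λ = 2π × 0.408 = 147°
tan(βl) = -0.649
For a short-circuited stub, Z_in = jZ_0·tan(βl)

Z_in ≈ −j32.4 Ω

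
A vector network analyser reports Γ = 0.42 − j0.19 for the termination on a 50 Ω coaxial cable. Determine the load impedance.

Z_L ≈ 106 − j51 Ω

Z_L = Z_0·(1 + Γ)/(1 − Γ) = 50·(1.42 − j0.19)/(0.58 + j0.19)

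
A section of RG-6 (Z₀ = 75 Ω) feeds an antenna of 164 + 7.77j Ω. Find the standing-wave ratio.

Γ = (Z_L − Z_0)/(Z_L + Z_0) = (89 + j7.77)/(239 + j7.77)
|Γ| = 89.3/239 = 0.374
VSWR = (1 + |Γ|)/(1 − |Γ|) = 1.37/0.626

VSWR ≈ 2.19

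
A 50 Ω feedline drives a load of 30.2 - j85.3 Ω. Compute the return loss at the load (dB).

Γ = (-19.8 − j85.3)/(80.2 − j85.3), |Γ| = 0.748
RL = −20·log₁₀|Γ| = −20·log₁₀(0.748)

RL ≈ 2.52 dB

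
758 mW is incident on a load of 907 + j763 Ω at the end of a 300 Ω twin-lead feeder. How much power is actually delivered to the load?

|Γ| = |(607 + j763)/(1207 + j763)| = 0.683
|Γ|² = 0.466
P_refl = |Γ|²·P_inc = 353 mW, P_del = (1 − |Γ|²)·P_inc = 405 mW

P_delivered ≈ 405 mW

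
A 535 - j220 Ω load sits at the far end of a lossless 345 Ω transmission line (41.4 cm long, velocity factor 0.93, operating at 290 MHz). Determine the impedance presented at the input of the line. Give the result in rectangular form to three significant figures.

Z_in ≈ 640 + j118 Ω

λ = v/f = 0.93·c / 290 MHz = 0.962 m
βl = 2π·l/λ = 2π × 0.43 = 155°
tan(βl) = tan(155°) = -0.468
Z_in = Z_0·(Z_L + jZ_0·tanβl)/(Z_0 + jZ_L·tanβl)
     = 345·(535 − j381)/(242 − j250)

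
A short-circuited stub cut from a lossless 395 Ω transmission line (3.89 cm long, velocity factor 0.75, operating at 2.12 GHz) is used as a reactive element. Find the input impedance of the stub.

λ = v/f = 0.75·c / 2.12 GHz = 0.106 m
βl = 2π·l/λ = 2π × 0.367 = 132°
tan(βl) = -1.11
For a short-circuited stub, Z_in = jZ_0·tan(βl)

Z_in ≈ −j439 Ω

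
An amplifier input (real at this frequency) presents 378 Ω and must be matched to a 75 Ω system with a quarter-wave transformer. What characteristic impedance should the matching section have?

Z_qwt ≈ 168 Ω

Z_qwt = √(Z_0·R_L) = √(75 × 378) = √28350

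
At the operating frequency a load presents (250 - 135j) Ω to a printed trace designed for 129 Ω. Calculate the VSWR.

VSWR ≈ 2.64

Γ = (Z_L − Z_0)/(Z_L + Z_0) = (121 − j135)/(379 − j135)
|Γ| = 181/402 = 0.451
VSWR = (1 + |Γ|)/(1 − |Γ|) = 1.45/0.549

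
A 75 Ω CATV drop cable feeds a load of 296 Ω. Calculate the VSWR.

VSWR ≈ 3.95

Γ = (296 − 75)/(296 + 75) = 0.596
VSWR = (1 + 0.596)/(1 − 0.596)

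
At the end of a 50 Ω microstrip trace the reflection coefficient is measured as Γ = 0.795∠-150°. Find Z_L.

Z_L = Z_0·(1 + Γ)/(1 − Γ) = 50·(0.312 − j0.397)/(1.69 + j0.397)

Z_L ≈ 6.11 − j13.2 Ω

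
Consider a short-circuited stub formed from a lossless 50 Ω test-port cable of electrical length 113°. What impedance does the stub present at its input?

Z_in ≈ −j118 Ω

tan(βl) = -2.36
For a short-circuited stub, Z_in = jZ_0·tan(βl)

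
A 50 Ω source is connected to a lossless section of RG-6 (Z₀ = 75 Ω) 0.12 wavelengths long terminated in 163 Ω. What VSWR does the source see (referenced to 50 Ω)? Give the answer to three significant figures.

βl = 2π × 0.12 = 43.2°
tan(βl) = 0.939
Z_in = Z_0·(Z_L + jZ_0·tanβl)/(Z_0 + jZ_L·tanβl) = 59.4 − j50.8 Ω
Γ_s = (Z_in − Z_s)/(Z_in + Z_s) = (9.39 − j50.8)/(109 − j50.8), |Γ_s| = 0.428
VSWR = (1 + |Γ_s|)/(1 − |Γ_s|)

VSWR ≈ 2.5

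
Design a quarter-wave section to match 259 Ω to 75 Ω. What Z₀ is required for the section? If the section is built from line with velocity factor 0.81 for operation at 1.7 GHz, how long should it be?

Z_qwt = √(Z_0·R_L) = √(75 × 259) = √19420
λ = 0.81·c/f = 0.143 m, so l = λ/4 = 0.0357 m

Z_qwt ≈ 139 Ω; length ≈ 3.57 cm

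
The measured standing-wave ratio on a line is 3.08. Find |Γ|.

|Γ| ≈ 0.51

|Γ| = (S − 1)/(S + 1) = (3.08 − 1)/(3.08 + 1) = 2.08/4.08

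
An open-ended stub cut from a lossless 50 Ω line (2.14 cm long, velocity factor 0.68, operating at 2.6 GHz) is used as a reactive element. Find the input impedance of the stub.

Z_in ≈ +j7.19 Ω

λ = v/f = 0.68·c / 2.6 GHz = 0.0785 m
βl = 2π·l/λ = 2π × 0.273 = 98.2°
tan(βl) = -6.95
For an open-ended stub, Z_in = −jZ_0·cot(βl) = −jZ_0/tan(βl)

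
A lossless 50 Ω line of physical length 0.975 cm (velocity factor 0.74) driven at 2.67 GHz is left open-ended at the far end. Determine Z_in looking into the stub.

λ = v/f = 0.74·c / 2.67 GHz = 0.0831 m
βl = 2π·l/λ = 2π × 0.117 = 42.2°
tan(βl) = 0.907
For an open-ended stub, Z_in = −jZ_0·cot(βl) = −jZ_0/tan(βl)

Z_in ≈ −j55.1 Ω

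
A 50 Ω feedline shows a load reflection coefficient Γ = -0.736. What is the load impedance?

Z_L = Z_0·(1 + Γ)/(1 − Γ) = 50·(0.264)/(1.74)

Z_L ≈ 7.6 Ω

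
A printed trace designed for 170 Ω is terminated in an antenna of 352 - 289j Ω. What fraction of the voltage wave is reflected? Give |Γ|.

|Γ| ≈ 0.572

Γ = (Z_L − Z_0)/(Z_L + Z_0) = (182 − j289)/(522 − j289)
|Γ| = 342/597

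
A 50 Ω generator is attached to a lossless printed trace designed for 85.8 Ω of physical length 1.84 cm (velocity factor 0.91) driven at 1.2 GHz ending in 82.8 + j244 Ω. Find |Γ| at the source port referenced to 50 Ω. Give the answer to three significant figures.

λ = v/f = 0.91·c / 1.2 GHz = 0.228 m
βl = 2π·l/λ = 2π × 0.0809 = 29.1°
tan(βl) = 0.557
Z_in = Z_0·(Z_L + jZ_0·tanβl)/(Z_0 + jZ_L·tanβl) = 172 − j341 Ω
Γ_s = (Z_in − Z_s)/(Z_in + Z_s) = (122 − j341)/(222 − j341), |Γ_s| = 0.89

|Γ| ≈ 0.89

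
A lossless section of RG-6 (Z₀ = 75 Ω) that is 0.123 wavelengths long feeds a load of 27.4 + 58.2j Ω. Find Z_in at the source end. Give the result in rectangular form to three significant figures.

βl = 2π × 0.123 = 44.3°
tan(βl) = tan(44.3°) = 0.975
Z_in = Z_0·(Z_L + jZ_0·tanβl)/(Z_0 + jZ_L·tanβl)
     = 75·(27.4 + j131)/(18.2 + j26.7)

Z_in ≈ 287 + j119 Ω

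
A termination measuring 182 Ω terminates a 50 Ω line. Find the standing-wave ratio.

For a purely resistive load, VSWR = R_L/Z_0 or Z_0/R_L (whichever > 1) = 182/50

VSWR ≈ 3.64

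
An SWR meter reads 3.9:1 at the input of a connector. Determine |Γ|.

|Γ| ≈ 0.592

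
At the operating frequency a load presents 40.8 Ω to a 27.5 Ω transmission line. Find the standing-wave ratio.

Γ = (40.8 − 27.5)/(40.8 + 27.5) = 0.195
VSWR = (1 + 0.195)/(1 − 0.195)

VSWR ≈ 1.48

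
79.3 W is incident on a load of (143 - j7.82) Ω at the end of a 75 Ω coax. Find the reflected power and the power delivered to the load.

|Γ| = |(68 − j7.82)/(218 − j7.82)| = 0.314
|Γ|² = 0.0985
P_refl = |Γ|²·P_inc = 7.81 W, P_del = (1 − |Γ|²)·P_inc = 71.5 W

P_reflected ≈ 7.81 W; P_delivered ≈ 71.5 W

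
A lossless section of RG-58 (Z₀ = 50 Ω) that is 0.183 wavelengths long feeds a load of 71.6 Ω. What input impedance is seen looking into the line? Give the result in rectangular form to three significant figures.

Z_in ≈ 38.2 − j10.4 Ω

βl = 2π × 0.183 = 65.9°
tan(βl) = tan(65.9°) = 2.23
Z_in = Z_0·(Z_L + jZ_0·tanβl)/(Z_0 + jZ_L·tanβl)
     = 50·(71.6 + j112)/(50 + j160)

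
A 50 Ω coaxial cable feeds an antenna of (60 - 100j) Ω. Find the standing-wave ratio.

VSWR ≈ 5.17

Γ = (Z_L − Z_0)/(Z_L + Z_0) = (10 − j100)/(110 − j100)
|Γ| = 100/149 = 0.676
VSWR = (1 + |Γ|)/(1 − |Γ|) = 1.68/0.324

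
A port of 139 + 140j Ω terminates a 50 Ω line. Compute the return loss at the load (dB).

Γ = (89 + j140)/(189 + j140), |Γ| = 0.705
RL = −20·log₁₀|Γ| = −20·log₁₀(0.705)

RL ≈ 3.03 dB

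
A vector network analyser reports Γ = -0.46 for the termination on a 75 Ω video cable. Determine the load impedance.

Z_L = Z_0·(1 + Γ)/(1 − Γ) = 75·(0.54)/(1.46)

Z_L ≈ 27.7 Ω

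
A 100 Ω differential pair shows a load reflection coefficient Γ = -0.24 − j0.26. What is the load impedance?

Z_L ≈ 54.5 − j32.4 Ω

Z_L = Z_0·(1 + Γ)/(1 − Γ) = 100·(0.76 − j0.26)/(1.24 + j0.26)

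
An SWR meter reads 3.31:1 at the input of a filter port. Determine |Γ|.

|Γ| ≈ 0.536

|Γ| = (S − 1)/(S + 1) = (3.31 − 1)/(3.31 + 1) = 2.31/4.31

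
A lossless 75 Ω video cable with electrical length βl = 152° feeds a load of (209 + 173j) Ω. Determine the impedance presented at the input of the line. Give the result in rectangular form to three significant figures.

Z_in ≈ 37.5 + j84.7 Ω

tan(βl) = tan(152°) = -0.532
Z_in = Z_0·(Z_L + jZ_0·tanβl)/(Z_0 + jZ_L·tanβl)
     = 75·(209 + j133)/(167 − j111)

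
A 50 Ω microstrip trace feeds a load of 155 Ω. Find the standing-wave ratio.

VSWR ≈ 3.1

For a purely resistive load, VSWR = R_L/Z_0 or Z_0/R_L (whichever > 1) = 155/50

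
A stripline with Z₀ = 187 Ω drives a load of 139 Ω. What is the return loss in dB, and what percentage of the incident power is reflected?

RL ≈ 16.6 dB; 2.17% of incident power reflected

Γ = (139 − 187)/(139 + 187) = -0.147
RL = −20·log₁₀(0.147) = 16.6 dB
P_refl/P_inc = |Γ|² = 0.0217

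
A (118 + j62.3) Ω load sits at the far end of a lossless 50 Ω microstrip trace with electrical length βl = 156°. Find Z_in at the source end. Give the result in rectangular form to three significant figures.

Z_in ≈ 40.2 + j52.9 Ω

tan(βl) = tan(156°) = -0.445
Z_in = Z_0·(Z_L + jZ_0·tanβl)/(Z_0 + jZ_L·tanβl)
     = 50·(118 + j40)/(77.7 − j52.5)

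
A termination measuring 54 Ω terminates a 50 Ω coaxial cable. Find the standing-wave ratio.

VSWR ≈ 1.08

Γ = (54 − 50)/(54 + 50) = 0.0385
VSWR = (1 + 0.0385)/(1 − 0.0385)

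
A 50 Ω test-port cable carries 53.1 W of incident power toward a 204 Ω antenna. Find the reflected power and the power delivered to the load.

Γ = (204 − 50)/(204 + 50) = 0.606
|Γ|² = 0.368
P_refl = |Γ|²·P_inc = 19.5 W, P_del = (1 − |Γ|²)·P_inc = 33.6 W

P_reflected ≈ 19.5 W; P_delivered ≈ 33.6 W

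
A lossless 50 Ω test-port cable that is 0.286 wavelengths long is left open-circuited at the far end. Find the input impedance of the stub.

Z_in ≈ +j11.5 Ω

βl = 2π × 0.286 = 103°
tan(βl) = -4.35
For an open-circuited stub, Z_in = −jZ_0·cot(βl) = −jZ_0/tan(βl)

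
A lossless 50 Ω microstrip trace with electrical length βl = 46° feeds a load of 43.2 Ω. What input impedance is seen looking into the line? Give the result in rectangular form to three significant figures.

Z_in ≈ 49.7 + j7.29 Ω

tan(βl) = tan(46°) = 1.04
Z_in = Z_0·(Z_L + jZ_0·tanβl)/(Z_0 + jZ_L·tanβl)
     = 50·(43.2 + j51.8)/(50 + j44.7)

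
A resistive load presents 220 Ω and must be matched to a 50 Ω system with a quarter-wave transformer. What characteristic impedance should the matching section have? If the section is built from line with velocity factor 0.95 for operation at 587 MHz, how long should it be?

Z_qwt ≈ 105 Ω; length ≈ 12.1 cm

Z_qwt = √(Z_0·R_L) = √(50 × 220) = √11000
λ = 0.95·c/f = 0.486 m, so l = λ/4 = 0.121 m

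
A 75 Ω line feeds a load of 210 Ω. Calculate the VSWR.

VSWR ≈ 2.8

Γ = (210 − 75)/(210 + 75) = 0.474
VSWR = (1 + 0.474)/(1 − 0.474)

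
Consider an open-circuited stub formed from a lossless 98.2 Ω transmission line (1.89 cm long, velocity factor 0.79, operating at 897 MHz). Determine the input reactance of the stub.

X_in ≈ -204 Ω (capacitive)

λ = v/f = 0.79·c / 897 MHz = 0.264 m
βl = 2π·l/λ = 2π × 0.0715 = 25.8°
tan(βl) = 0.482
For an open-circuited stub, Z_in = −jZ_0·cot(βl) = −jZ_0/tan(βl)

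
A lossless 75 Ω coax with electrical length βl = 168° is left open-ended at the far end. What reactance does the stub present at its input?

tan(βl) = -0.213
For an open-ended stub, Z_in = −jZ_0·cot(βl) = −jZ_0/tan(βl)

X_in ≈ 353 Ω (inductive)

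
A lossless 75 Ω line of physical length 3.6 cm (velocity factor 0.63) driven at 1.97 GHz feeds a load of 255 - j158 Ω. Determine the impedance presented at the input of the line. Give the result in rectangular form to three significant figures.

λ = v/f = 0.63·c / 1.97 GHz = 0.0959 m
βl = 2π·l/λ = 2π × 0.375 = 135°
tan(βl) = tan(135°) = -0.997
Z_in = Z_0·(Z_L + jZ_0·tanβl)/(Z_0 + jZ_L·tanβl)
     = 75·(255 − j233)/(-82.5 − j254)

Z_in ≈ 40 + j88.2 Ω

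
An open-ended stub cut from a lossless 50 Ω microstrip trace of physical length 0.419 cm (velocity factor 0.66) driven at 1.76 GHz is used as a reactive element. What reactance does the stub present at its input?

X_in ≈ -210 Ω (capacitive)

λ = v/f = 0.66·c / 1.76 GHz = 0.113 m
βl = 2π·l/λ = 2π × 0.0372 = 13.4°
tan(βl) = 0.238
For an open-ended stub, Z_in = −jZ_0·cot(βl) = −jZ_0/tan(βl)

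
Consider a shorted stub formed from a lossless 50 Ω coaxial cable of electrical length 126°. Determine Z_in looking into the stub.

tan(βl) = -1.38
For a shorted stub, Z_in = jZ_0·tan(βl)

Z_in ≈ −j68.8 Ω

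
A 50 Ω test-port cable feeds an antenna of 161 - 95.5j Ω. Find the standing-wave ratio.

VSWR ≈ 4.44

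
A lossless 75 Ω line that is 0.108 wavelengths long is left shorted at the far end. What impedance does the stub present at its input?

Z_in ≈ +j60.5 Ω

βl = 2π × 0.108 = 38.9°
tan(βl) = 0.806
For a shorted stub, Z_in = jZ_0·tan(βl)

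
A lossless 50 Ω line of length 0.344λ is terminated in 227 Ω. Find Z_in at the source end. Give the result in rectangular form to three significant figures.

βl = 2π × 0.344 = 124°
tan(βl) = tan(124°) = -1.49
Z_in = Z_0·(Z_L + jZ_0·tanβl)/(Z_0 + jZ_L·tanβl)
     = 50·(227 − j74.6)/(50 − j339)

Z_in ≈ 15.6 + j31.2 Ω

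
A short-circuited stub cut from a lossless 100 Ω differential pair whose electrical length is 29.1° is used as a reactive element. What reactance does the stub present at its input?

tan(βl) = 0.557
For a short-circuited stub, Z_in = jZ_0·tan(βl)

X_in ≈ 55.7 Ω (inductive)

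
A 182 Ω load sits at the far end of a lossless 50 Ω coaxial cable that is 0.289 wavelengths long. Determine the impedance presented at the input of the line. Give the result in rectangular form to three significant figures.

βl = 2π × 0.289 = 104°
tan(βl) = tan(104°) = -4
Z_in = Z_0·(Z_L + jZ_0·tanβl)/(Z_0 + jZ_L·tanβl)
     = 50·(182 − j200)/(50 − j728)

Z_in ≈ 14.5 + j11.5 Ω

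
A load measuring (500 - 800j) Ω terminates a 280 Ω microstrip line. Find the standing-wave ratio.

VSWR ≈ 6.77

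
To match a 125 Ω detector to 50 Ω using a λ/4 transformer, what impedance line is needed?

Z_qwt ≈ 79.1 Ω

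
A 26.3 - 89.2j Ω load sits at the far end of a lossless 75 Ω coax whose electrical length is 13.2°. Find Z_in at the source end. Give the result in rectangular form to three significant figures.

tan(βl) = tan(13.2°) = 0.235
Z_in = Z_0·(Z_L + jZ_0·tanβl)/(Z_0 + jZ_L·tanβl)
     = 75·(26.3 − j71.6)/(95.9 + j6.17)

Z_in ≈ 16.9 − j57.1 Ω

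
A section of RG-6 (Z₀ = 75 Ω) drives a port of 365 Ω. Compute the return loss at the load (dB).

RL ≈ 3.62 dB

Γ = (365 − 75)/(365 + 75) = 0.659
RL = −20·log₁₀|Γ| = −20·log₁₀(0.659)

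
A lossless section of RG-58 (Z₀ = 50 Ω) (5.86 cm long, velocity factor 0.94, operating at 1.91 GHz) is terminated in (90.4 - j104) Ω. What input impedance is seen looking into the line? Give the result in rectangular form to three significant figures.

λ = v/f = 0.94·c / 1.91 GHz = 0.148 m
βl = 2π·l/λ = 2π × 0.397 = 143°
tan(βl) = tan(143°) = -0.757
Z_in = Z_0·(Z_L + jZ_0·tanβl)/(Z_0 + jZ_L·tanβl)
     = 50·(90.4 − j142)/(-28.7 − j68.4)

Z_in ≈ 64.6 + j93.2 Ω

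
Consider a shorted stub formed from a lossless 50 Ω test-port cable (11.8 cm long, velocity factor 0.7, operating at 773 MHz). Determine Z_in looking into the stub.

Z_in ≈ −j21.9 Ω

λ = v/f = 0.7·c / 773 MHz = 0.272 m
βl = 2π·l/λ = 2π × 0.434 = 156°
tan(βl) = -0.438
For a shorted stub, Z_in = jZ_0·tan(βl)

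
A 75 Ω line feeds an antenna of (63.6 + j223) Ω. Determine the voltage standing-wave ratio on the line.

VSWR ≈ 12.4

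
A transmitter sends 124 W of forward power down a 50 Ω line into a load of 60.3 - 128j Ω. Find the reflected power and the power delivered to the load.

|Γ| = |(10.3 − j128)/(110.3 − j128)| = 0.76
|Γ|² = 0.578
P_refl = |Γ|²·P_inc = 71.6 W, P_del = (1 − |Γ|²)·P_inc = 52.4 W

P_reflected ≈ 71.6 W; P_delivered ≈ 52.4 W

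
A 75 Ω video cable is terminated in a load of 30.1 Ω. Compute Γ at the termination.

Γ = -0.427

Γ = (Z_L − Z_0)/(Z_L + Z_0) = (30.1 − 75)/(30.1 + 75) = -44.9/105.1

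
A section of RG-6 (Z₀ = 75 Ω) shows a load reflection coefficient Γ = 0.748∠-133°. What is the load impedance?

Z_L = Z_0·(1 + Γ)/(1 − Γ) = 75·(0.49 − j0.547)/(1.51 + j0.547)

Z_L ≈ 12.8 − j31.8 Ω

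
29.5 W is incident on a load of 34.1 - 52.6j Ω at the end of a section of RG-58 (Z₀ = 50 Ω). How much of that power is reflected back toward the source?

P_reflected ≈ 9.05 W

|Γ| = |(-15.9 − j52.6)/(84.1 − j52.6)| = 0.554
|Γ|² = 0.307
P_refl = |Γ|²·P_inc = 9.05 W, P_del = (1 − |Γ|²)·P_inc = 20.4 W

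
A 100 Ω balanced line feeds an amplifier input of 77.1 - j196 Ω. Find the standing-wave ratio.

VSWR ≈ 6.91

Γ = (Z_L − Z_0)/(Z_L + Z_0) = (-22.9 − j196)/(177.1 − j196)
|Γ| = 197/264 = 0.747
VSWR = (1 + |Γ|)/(1 − |Γ|) = 1.75/0.253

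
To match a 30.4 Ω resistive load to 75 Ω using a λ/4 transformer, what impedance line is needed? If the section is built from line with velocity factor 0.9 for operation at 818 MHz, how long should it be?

Z_qwt ≈ 47.7 Ω; length ≈ 8.25 cm

Z_qwt = √(Z_0·R_L) = √(75 × 30.4) = √2280
λ = 0.9·c/f = 0.33 m, so l = λ/4 = 0.0825 m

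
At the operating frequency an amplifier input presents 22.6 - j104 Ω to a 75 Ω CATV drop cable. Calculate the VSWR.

Γ = (Z_L − Z_0)/(Z_L + Z_0) = (-52.4 − j104)/(97.6 − j104)
|Γ| = 116/143 = 0.817
VSWR = (1 + |Γ|)/(1 − |Γ|) = 1.82/0.183

VSWR ≈ 9.9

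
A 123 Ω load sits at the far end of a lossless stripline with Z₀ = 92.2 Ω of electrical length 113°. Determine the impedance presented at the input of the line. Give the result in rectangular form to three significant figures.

tan(βl) = tan(113°) = -2.36
Z_in = Z_0·(Z_L + jZ_0·tanβl)/(Z_0 + jZ_L·tanβl)
     = 92.2·(123 − j217)/(92.2 − j290)

Z_in ≈ 74.1 + j15.6 Ω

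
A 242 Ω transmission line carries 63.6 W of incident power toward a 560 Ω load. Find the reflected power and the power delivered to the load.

Γ = (560 − 242)/(560 + 242) = 0.397
|Γ|² = 0.157
P_refl = |Γ|²·P_inc = 10 W, P_del = (1 − |Γ|²)·P_inc = 53.6 W

P_reflected ≈ 10 W; P_delivered ≈ 53.6 W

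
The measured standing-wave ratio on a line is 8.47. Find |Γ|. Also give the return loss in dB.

|Γ| ≈ 0.789; return loss ≈ 2.06 dB

|Γ| = (S − 1)/(S + 1) = (8.47 − 1)/(8.47 + 1) = 7.47/9.47
RL = −20·log₁₀|Γ| = −20·log₁₀(0.789)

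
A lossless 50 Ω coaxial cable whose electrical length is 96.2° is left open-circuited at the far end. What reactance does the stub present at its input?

tan(βl) = -9.21
For an open-circuited stub, Z_in = −jZ_0·cot(βl) = −jZ_0/tan(βl)

X_in ≈ 5.43 Ω (inductive)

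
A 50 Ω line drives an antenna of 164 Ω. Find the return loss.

Γ = (164 − 50)/(164 + 50) = 0.533
RL = −20·log₁₀|Γ| = −20·log₁₀(0.533)

RL ≈ 5.47 dB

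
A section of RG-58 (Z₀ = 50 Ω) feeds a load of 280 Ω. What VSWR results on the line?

VSWR ≈ 5.6

For a purely resistive load, VSWR = R_L/Z_0 or Z_0/R_L (whichever > 1) = 280/50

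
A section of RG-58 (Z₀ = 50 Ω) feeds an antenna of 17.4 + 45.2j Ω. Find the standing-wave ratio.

Γ = (Z_L − Z_0)/(Z_L + Z_0) = (-32.6 + j45.2)/(67.4 + j45.2)
|Γ| = 55.7/81.2 = 0.687
VSWR = (1 + |Γ|)/(1 − |Γ|) = 1.69/0.313

VSWR ≈ 5.38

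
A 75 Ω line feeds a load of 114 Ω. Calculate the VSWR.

VSWR ≈ 1.52

For a purely resistive load, VSWR = R_L/Z_0 or Z_0/R_L (whichever > 1) = 114/75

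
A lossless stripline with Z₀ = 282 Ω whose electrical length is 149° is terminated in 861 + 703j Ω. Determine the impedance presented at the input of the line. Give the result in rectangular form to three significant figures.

Z_in ≈ 122 + j303 Ω

tan(βl) = tan(149°) = -0.601
Z_in = Z_0·(Z_L + jZ_0·tanβl)/(Z_0 + jZ_L·tanβl)
     = 282·(861 + j534)/(704 − j517)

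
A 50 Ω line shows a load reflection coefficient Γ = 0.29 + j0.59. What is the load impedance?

Z_L = Z_0·(1 + Γ)/(1 − Γ) = 50·(1.29 + j0.59)/(0.71 − j0.59)

Z_L ≈ 33.3 + j69.2 Ω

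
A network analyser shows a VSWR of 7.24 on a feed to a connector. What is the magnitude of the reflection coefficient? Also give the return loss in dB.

|Γ| = (S − 1)/(S + 1) = (7.24 − 1)/(7.24 + 1) = 6.24/8.24
RL = −20·log₁₀|Γ| = −20·log₁₀(0.757)

|Γ| ≈ 0.757; return loss ≈ 2.41 dB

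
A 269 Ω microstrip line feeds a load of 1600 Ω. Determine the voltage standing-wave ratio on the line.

For a purely resistive load, VSWR = R_L/Z_0 or Z_0/R_L (whichever > 1) = 1600/269

VSWR ≈ 5.95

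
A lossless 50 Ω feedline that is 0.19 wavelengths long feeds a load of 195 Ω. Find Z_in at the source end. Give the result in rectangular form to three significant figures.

βl = 2π × 0.19 = 68.4°
tan(βl) = tan(68.4°) = 2.53
Z_in = Z_0·(Z_L + jZ_0·tanβl)/(Z_0 + jZ_L·tanβl)
     = 50·(195 + j126)/(50 + j493)

Z_in ≈ 14.7 − j18.3 Ω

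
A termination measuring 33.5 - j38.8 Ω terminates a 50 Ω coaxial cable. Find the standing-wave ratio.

VSWR ≈ 2.69

Γ = (Z_L − Z_0)/(Z_L + Z_0) = (-16.5 − j38.8)/(83.5 − j38.8)
|Γ| = 42.2/92.1 = 0.458
VSWR = (1 + |Γ|)/(1 − |Γ|) = 1.46/0.542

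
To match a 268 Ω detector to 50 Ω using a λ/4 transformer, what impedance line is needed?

Z_qwt ≈ 116 Ω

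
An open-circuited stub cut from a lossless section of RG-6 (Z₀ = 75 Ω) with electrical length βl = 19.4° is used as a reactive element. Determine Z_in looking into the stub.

Z_in ≈ −j213 Ω

tan(βl) = 0.352
For an open-circuited stub, Z_in = −jZ_0·cot(βl) = −jZ_0/tan(βl)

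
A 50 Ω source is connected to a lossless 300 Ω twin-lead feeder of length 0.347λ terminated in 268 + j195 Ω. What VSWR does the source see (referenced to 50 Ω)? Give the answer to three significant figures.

βl = 2π × 0.347 = 125°
tan(βl) = -1.43
Z_in = Z_0·(Z_L + jZ_0·tanβl)/(Z_0 + jZ_L·tanβl) = 152 − j20.6 Ω
Γ_s = (Z_in − Z_s)/(Z_in + Z_s) = (102 − j20.6)/(202 − j20.6), |Γ_s| = 0.513
VSWR = (1 + |Γ_s|)/(1 − |Γ_s|)

VSWR ≈ 3.11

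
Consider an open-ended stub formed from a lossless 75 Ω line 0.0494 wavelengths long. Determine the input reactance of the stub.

X_in ≈ -234 Ω (capacitive)

βl = 2π × 0.0494 = 17.8°
tan(βl) = 0.321
For an open-ended stub, Z_in = −jZ_0·cot(βl) = −jZ_0/tan(βl)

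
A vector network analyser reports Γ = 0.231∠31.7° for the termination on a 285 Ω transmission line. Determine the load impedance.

Z_L = Z_0·(1 + Γ)/(1 − Γ) = 285·(1.2 + j0.121)/(0.803 − j0.121)

Z_L ≈ 409 + j105 Ω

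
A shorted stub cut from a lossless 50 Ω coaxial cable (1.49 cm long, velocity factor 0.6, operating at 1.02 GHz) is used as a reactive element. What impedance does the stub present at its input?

Z_in ≈ +j29.3 Ω

λ = v/f = 0.6·c / 1.02 GHz = 0.176 m
βl = 2π·l/λ = 2π × 0.0844 = 30.4°
tan(βl) = 0.587
For a shorted stub, Z_in = jZ_0·tan(βl)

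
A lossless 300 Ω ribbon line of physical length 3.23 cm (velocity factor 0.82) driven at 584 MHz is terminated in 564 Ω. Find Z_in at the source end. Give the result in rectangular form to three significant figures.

λ = v/f = 0.82·c / 584 MHz = 0.421 m
βl = 2π·l/λ = 2π × 0.0767 = 27.6°
tan(βl) = tan(27.6°) = 0.523
Z_in = Z_0·(Z_L + jZ_0·tanβl)/(Z_0 + jZ_L·tanβl)
     = 300·(564 + j157)/(300 + j295)

Z_in ≈ 365 − j202 Ω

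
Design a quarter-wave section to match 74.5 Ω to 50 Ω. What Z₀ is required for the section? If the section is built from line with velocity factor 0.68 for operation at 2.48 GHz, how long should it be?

Z_qwt ≈ 61 Ω; length ≈ 2.06 cm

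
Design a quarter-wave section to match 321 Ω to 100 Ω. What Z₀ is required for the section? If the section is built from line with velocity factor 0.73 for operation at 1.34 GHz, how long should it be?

Z_qwt = √(Z_0·R_L) = √(100 × 321) = √32100
λ = 0.73·c/f = 0.163 m, so l = λ/4 = 0.0409 m

Z_qwt ≈ 179 Ω; length ≈ 4.09 cm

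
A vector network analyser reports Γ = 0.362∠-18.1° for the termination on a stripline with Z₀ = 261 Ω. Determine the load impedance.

Z_L = Z_0·(1 + Γ)/(1 − Γ) = 261·(1.34 − j0.112)/(0.656 + j0.112)

Z_L ≈ 512 − j133 Ω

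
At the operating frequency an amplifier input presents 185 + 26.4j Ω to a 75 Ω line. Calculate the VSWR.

VSWR ≈ 2.53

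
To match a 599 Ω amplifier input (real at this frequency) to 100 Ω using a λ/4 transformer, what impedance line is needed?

Z_qwt = √(Z_0·R_L) = √(100 × 599) = √59900

Z_qwt ≈ 245 Ω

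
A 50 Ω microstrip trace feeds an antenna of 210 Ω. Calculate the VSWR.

Γ = (210 − 50)/(210 + 50) = 0.615
VSWR = (1 + 0.615)/(1 − 0.615)

VSWR ≈ 4.2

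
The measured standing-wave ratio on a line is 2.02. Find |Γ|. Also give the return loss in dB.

|Γ| = (S − 1)/(S + 1) = (2.02 − 1)/(2.02 + 1) = 1.02/3.02
RL = −20·log₁₀|Γ| = −20·log₁₀(0.338)

|Γ| ≈ 0.338; return loss ≈ 9.43 dB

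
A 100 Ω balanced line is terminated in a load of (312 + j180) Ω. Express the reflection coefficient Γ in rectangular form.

Γ = (Z_L − Z_0)/(Z_L + Z_0) = (212 + j180)/(412 + j180)

Γ ≈ 0.592 + j0.178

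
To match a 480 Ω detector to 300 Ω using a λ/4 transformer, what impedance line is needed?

Z_qwt ≈ 379 Ω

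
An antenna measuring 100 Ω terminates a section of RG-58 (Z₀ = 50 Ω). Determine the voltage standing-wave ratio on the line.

VSWR ≈ 2

Γ = (100 − 50)/(100 + 50) = 0.333
VSWR = (1 + 0.333)/(1 − 0.333)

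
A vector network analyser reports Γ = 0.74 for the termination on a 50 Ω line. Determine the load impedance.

Z_L = Z_0·(1 + Γ)/(1 − Γ) = 50·(1.74)/(0.26)

Z_L ≈ 335 Ω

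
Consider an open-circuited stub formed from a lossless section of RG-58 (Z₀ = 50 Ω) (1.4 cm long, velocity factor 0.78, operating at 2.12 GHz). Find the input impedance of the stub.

λ = v/f = 0.78·c / 2.12 GHz = 0.11 m
βl = 2π·l/λ = 2π × 0.127 = 45.7°
tan(βl) = 1.02
For an open-circuited stub, Z_in = −jZ_0·cot(βl) = −jZ_0/tan(βl)

Z_in ≈ −j48.9 Ω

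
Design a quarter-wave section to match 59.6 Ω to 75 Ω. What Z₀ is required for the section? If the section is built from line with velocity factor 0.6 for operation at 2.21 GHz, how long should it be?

Z_qwt = √(Z_0·R_L) = √(75 × 59.6) = √4470
λ = 0.6·c/f = 0.0814 m, so l = λ/4 = 0.0204 m

Z_qwt ≈ 66.9 Ω; length ≈ 2.04 cm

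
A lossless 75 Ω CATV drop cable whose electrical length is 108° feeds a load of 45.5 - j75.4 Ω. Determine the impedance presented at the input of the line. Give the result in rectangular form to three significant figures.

tan(βl) = tan(108°) = -3.08
Z_in = Z_0·(Z_L + jZ_0·tanβl)/(Z_0 + jZ_L·tanβl)
     = 75·(45.5 − j306)/(-157 − j140)

Z_in ≈ 60.5 + j92.3 Ω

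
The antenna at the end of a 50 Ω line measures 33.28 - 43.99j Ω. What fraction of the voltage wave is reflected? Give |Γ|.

Γ = (Z_L − Z_0)/(Z_L + Z_0) = (-16.72 − j43.99)/(83.28 − j43.99)
|Γ| = 47.1/94.2

|Γ| ≈ 0.5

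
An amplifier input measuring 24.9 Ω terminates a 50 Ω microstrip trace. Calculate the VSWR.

For a purely resistive load, VSWR = R_L/Z_0 or Z_0/R_L (whichever > 1) = 50/24.9

VSWR ≈ 2.01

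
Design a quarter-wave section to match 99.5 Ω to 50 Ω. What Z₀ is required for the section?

Z_qwt = √(Z_0·R_L) = √(50 × 99.5) = √4975

Z_qwt ≈ 70.5 Ω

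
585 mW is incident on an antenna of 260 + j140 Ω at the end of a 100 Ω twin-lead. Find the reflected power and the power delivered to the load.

|Γ| = |(160 + j140)/(360 + j140)| = 0.55
|Γ|² = 0.303
P_refl = |Γ|²·P_inc = 177 mW, P_del = (1 − |Γ|²)·P_inc = 408 mW

P_reflected ≈ 177 mW; P_delivered ≈ 408 mW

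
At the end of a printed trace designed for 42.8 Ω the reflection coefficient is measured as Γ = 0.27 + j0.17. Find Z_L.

Z_L = Z_0·(1 + Γ)/(1 − Γ) = 42.8·(1.27 + j0.17)/(0.73 − j0.17)

Z_L ≈ 68.4 + j25.9 Ω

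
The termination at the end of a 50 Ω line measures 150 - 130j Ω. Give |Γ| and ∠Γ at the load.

Γ = (Z_L − Z_0)/(Z_L + Z_0) = (100 − j130)/(200 − j130)
|Γ| = 164/239 = 0.688

Γ ≈ 0.688 ∠ -19.4°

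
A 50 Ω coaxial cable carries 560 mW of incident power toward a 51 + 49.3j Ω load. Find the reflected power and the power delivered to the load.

P_reflected ≈ 108 mW; P_delivered ≈ 452 mW

|Γ| = |(1 + j49.3)/(101 + j49.3)| = 0.439
|Γ|² = 0.192
P_refl = |Γ|²·P_inc = 108 mW, P_del = (1 − |Γ|²)·P_inc = 452 mW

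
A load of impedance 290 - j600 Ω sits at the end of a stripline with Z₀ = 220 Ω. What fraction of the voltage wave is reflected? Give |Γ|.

Γ = (Z_L − Z_0)/(Z_L + Z_0) = (70 − j600)/(510 − j600)
|Γ| = 604/787

|Γ| ≈ 0.767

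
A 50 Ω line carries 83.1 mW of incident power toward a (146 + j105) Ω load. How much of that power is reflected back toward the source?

|Γ| = |(96 + j105)/(196 + j105)| = 0.64
|Γ|² = 0.409
P_refl = |Γ|²·P_inc = 34 mW, P_del = (1 − |Γ|²)·P_inc = 49.1 mW

P_reflected ≈ 34 mW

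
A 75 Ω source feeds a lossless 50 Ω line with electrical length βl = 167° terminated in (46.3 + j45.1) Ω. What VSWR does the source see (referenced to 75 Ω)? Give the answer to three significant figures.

tan(βl) = -0.231
Z_in = Z_0·(Z_L + jZ_0·tanβl)/(Z_0 + jZ_L·tanβl) = 32.4 + j33.5 Ω
Γ_s = (Z_in − Z_s)/(Z_in + Z_s) = (-42.6 + j33.5)/(107 + j33.5), |Γ_s| = 0.482
VSWR = (1 + |Γ_s|)/(1 − |Γ_s|)

VSWR ≈ 2.86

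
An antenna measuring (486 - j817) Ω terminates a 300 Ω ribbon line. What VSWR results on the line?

VSWR ≈ 6.67

Γ = (Z_L − Z_0)/(Z_L + Z_0) = (186 − j817)/(786 − j817)
|Γ| = 838/1130 = 0.739
VSWR = (1 + |Γ|)/(1 − |Γ|) = 1.74/0.261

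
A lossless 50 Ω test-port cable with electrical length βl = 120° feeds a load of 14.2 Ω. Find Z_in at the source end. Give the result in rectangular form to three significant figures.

tan(βl) = tan(120°) = -1.73
Z_in = Z_0·(Z_L + jZ_0·tanβl)/(Z_0 + jZ_L·tanβl)
     = 50·(14.2 − j86.6)/(50 − j24.6)

Z_in ≈ 45.7 − j64.1 Ω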